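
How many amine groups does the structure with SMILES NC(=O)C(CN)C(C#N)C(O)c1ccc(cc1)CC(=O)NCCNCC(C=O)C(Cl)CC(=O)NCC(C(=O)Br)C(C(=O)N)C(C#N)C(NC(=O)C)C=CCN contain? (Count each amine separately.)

3

Working along the chain:
  H2NCO: –C(=O)NH2: carbonyl C bonded to C and to N → amide (the N is not a separate amine).
  CH(CH2NH2): pendant –CH2NH2: N on sp³ C, no adjacent C=O → amine.
  CH(CN): pendant –C≡N: nitrile.
  CH(OH): –OH on an sp³ carbon → alcohol (secondary).
  C6H4: para-disubstituted benzene ring → arene.
  CH2CONHCH2: –C(=O)–N– linkage → amide (the N is not an amine).
  CH2NHCH2: C–N–C with sp³ carbons and no adjacent C=O → amine (secondary).
  CH(CHO): pendant –CHO: carbonyl C bonded to C and H → aldehyde.
  CH(Cl): halogen on an sp³ carbon → alkyl halide.
  CH2CONHCH2: –C(=O)–N– linkage → amide (the N is not an amine).
  CH(COBr): pendant –C(=O)X: carbonyl C bonded to C and halogen → acyl halide.
  CH(CONH2): pendant –CONH2: carbonyl C bonded to C and N → amide.
  CH(CN): pendant –C≡N: nitrile.
  CH(NHCOCH3): pendant –NHC(=O)CH3: N bonded to a carbonyl → amide (not amine).
  CH=CH: C=C double bond → alkene.
  CH2NH2: –NH2 on an sp³ carbon with no adjacent C=O → amine.
Amine appears at: CH(CH2NH2), CH2NHCH2, CH2NH2 → 3.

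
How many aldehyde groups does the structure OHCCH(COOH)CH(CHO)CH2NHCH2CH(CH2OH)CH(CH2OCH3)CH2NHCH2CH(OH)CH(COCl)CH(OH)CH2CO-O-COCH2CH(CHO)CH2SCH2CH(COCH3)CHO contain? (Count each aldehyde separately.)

4

Taking each segment in turn:
  OHC: terminal –CHO: carbonyl C bonded to H and C → aldehyde.
  CH(COOH): pendant –COOH: carbonyl C bonded to C and –OH → carboxylic acid.
  CH(CHO): pendant –CHO: carbonyl C bonded to C and H → aldehyde.
  CH2NHCH2: C–N–C with sp³ carbons and no adjacent C=O → amine (secondary).
  CH(CH2OH): pendant –CH2OH on an sp³ backbone C → alcohol.
  CH(CH2OCH3): pendant –CH2OCH3: C–O–C linkage → ether.
  CH2NHCH2: C–N–C with sp³ carbons and no adjacent C=O → amine (secondary).
  CH(OH): –OH on an sp³ carbon → alcohol (secondary).
  CH(COCl): pendant –C(=O)X: carbonyl C bonded to C and halogen → acyl halide.
  CH(OH): –OH on an sp³ carbon → alcohol (secondary).
  CH2CO-O-COCH2: two acyl groups sharing one oxygen, –C(=O)–O–C(=O)– → anhydride.
  CH(CHO): pendant –CHO: carbonyl C bonded to C and H → aldehyde.
  CH2SCH2: C–S–C linkage → sulfide (thioether).
  CH(COCH3): pendant –COCH3: carbonyl C bonded to two carbons → ketone.
  CHO: terminal –CHO: carbonyl C bonded to H and C → aldehyde.
Aldehyde appears at: OHC, CH(CHO), CH(CHO), CHO → 4.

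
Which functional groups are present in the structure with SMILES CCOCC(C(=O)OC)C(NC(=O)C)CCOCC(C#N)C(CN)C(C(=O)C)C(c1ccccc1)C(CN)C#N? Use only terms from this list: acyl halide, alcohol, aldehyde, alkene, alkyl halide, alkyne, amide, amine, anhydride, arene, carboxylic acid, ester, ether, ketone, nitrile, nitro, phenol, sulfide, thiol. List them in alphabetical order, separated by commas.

Working along the chain:
  CH2OCH2: C–O–C with sp³ carbons on both sides and no adjacent C=O → ether.
  CH(COOCH3): pendant –COOCH3: carbonyl C bonded to C and –OCH3 → ester.
  CH(NHCOCH3): pendant –NHC(=O)CH3: N bonded to a carbonyl → amide (not amine).
  CH2OCH2: C–O–C with sp³ carbons on both sides and no adjacent C=O → ether.
  CH(CN): pendant –C≡N: nitrile.
  CH(CH2NH2): pendant –CH2NH2: N on sp³ C, no adjacent C=O → amine.
  CH(COCH3): pendant –COCH3: carbonyl C bonded to two carbons → ketone.
  CH(C6H5): pendant –C6H5: benzene ring → arene.
  CH(CH2NH2): pendant –CH2NH2: N on sp³ C, no adjacent C=O → amine.
  CN: –C≡N: carbon triple-bonded to nitrogen → nitrile.

amide, amine, arene, ester, ether, ketone, nitrile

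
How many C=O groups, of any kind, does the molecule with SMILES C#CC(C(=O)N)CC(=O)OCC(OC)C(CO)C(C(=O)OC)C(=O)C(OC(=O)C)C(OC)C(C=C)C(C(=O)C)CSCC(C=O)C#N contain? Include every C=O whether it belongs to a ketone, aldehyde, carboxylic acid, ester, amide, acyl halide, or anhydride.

CH(CONH2): amide, 1 C=O (running total 1).
CH2COOCH2: ester, 1 C=O (running total 2).
CH(COOCH3): ester, 1 C=O (running total 3).
CO: ketone, 1 C=O (running total 4).
CH(OCOCH3): ester, 1 C=O (running total 5).
CH(COCH3): ketone, 1 C=O (running total 6).
CH(CHO): aldehyde, 1 C=O (running total 7).

7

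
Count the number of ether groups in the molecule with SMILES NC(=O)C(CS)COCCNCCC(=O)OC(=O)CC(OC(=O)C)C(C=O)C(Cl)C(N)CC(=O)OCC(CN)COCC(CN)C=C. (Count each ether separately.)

Working along the chain:
  H2NCO: –C(=O)NH2: carbonyl C bonded to C and to N → amide (the N is not a separate amine).
  CH(CH2SH): pendant –CH2SH → thiol.
  CH2OCH2: C–O–C with sp³ carbons on both sides and no adjacent C=O → ether.
  CH2NHCH2: C–N–C with sp³ carbons and no adjacent C=O → amine (secondary).
  CH2CO-O-COCH2: two acyl groups sharing one oxygen, –C(=O)–O–C(=O)– → anhydride.
  CH(OCOCH3): pendant –OC(=O)CH3: an acyloxy group → ester.
  CH(CHO): pendant –CHO: carbonyl C bonded to C and H → aldehyde.
  CH(Cl): halogen on an sp³ carbon → alkyl halide.
  CH(NH2): –NH2 on an sp³ carbon with no adjacent C=O → amine.
  CH2COOCH2: –C(=O)–O–C with C on the carbonyl side → ester.
  CH(CH2NH2): pendant –CH2NH2: N on sp³ C, no adjacent C=O → amine.
  CH2OCH2: C–O–C with sp³ carbons on both sides and no adjacent C=O → ether.
  CH(CH2NH2): pendant –CH2NH2: N on sp³ C, no adjacent C=O → amine.
  CH=CH2: C=C double bond → alkene.
Ether appears at: CH2OCH2, CH2OCH2 → 2.

2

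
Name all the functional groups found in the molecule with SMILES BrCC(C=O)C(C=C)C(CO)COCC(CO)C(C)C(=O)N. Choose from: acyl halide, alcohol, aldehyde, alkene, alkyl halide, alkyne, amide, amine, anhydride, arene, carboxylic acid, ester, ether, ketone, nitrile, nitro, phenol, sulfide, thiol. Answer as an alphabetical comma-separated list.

Reading the structure from left to right:
  BrCH2: halogen on an sp³ carbon → alkyl halide.
  CH(CHO): pendant –CHO: carbonyl C bonded to C and H → aldehyde.
  CH(CH=CH2): pendant –CH=CH2: C=C double bond → alkene.
  CH(CH2OH): pendant –CH2OH on an sp³ backbone C → alcohol.
  CH2OCH2: C–O–C with sp³ carbons on both sides and no adjacent C=O → ether.
  CH(CH2OH): pendant –CH2OH on an sp³ backbone C → alcohol.
  CONH2: –C(=O)NH2: carbonyl C bonded to C and to N → amide (the N is not a separate amine).

alcohol, aldehyde, alkene, alkyl halide, amide, ether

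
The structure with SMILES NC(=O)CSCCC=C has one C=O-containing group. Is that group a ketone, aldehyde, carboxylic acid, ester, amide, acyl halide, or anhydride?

The carbonyl is in the H2NCO segment: –C(=O)NH2: carbonyl C bonded to C and to N → amide (the N is not a separate amine).

amide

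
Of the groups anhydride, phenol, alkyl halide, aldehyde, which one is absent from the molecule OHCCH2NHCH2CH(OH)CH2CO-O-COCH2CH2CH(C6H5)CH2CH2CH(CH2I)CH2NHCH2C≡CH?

alkyl halide: present (CH(CH2I) — pendant –CH2X: halogen on sp³ carbon → alkyl halide).
anhydride: present (CH2CO-O-COCH2 — two acyl groups sharing one oxygen, –C(=O)–O–C(=O)– → anhydride).
aldehyde: present (OHC — terminal –CHO: carbonyl C bonded to H and C → aldehyde).
phenol: absent. In CH(OH), the –OH is on an sp³ carbon, not on an aromatic ring, so it is an alcohol.

phenol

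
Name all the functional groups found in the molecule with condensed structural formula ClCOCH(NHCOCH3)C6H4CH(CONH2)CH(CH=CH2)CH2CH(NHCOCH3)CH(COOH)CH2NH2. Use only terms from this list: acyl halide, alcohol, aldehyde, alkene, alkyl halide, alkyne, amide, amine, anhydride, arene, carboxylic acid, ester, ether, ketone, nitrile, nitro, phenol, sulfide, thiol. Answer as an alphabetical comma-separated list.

acyl halide, alkene, amide, amine, arene, carboxylic acid

Taking each segment in turn:
  ClCO: –C(=O)Cl: carbonyl C bonded to C and to a halogen → acyl halide (not alkyl halide).
  CH(NHCOCH3): pendant –NHC(=O)CH3: N bonded to a carbonyl → amide (not amine).
  C6H4: para-disubstituted benzene ring → arene.
  CH(CONH2): pendant –CONH2: carbonyl C bonded to C and N → amide.
  CH(CH=CH2): pendant –CH=CH2: C=C double bond → alkene.
  CH(NHCOCH3): pendant –NHC(=O)CH3: N bonded to a carbonyl → amide (not amine).
  CH(COOH): pendant –COOH: carbonyl C bonded to C and –OH → carboxylic acid.
  CH2NH2: –NH2 on an sp³ carbon with no adjacent C=O → amine.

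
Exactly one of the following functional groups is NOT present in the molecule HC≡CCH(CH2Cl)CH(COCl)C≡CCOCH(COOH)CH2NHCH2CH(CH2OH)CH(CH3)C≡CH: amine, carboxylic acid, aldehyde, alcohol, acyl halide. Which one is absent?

carboxylic acid: present (CH(COOH) — pendant –COOH: carbonyl C bonded to C and –OH → carboxylic acid).
acyl halide: present (CH(COCl) — pendant –C(=O)X: carbonyl C bonded to C and halogen → acyl halide).
amine: present (CH2NHCH2 — C–N–C with sp³ carbons and no adjacent C=O → amine (secondary)).
alcohol: present (CH(CH2OH) — pendant –CH2OH on an sp³ backbone C → alcohol).
aldehyde: absent. In CO, the carbonyl carbon is bonded to two carbons, so it is a ketone, not an aldehyde. In CH(COOH), the carbonyl carbon bears –OH, not –H, so it is a carboxylic acid.

aldehyde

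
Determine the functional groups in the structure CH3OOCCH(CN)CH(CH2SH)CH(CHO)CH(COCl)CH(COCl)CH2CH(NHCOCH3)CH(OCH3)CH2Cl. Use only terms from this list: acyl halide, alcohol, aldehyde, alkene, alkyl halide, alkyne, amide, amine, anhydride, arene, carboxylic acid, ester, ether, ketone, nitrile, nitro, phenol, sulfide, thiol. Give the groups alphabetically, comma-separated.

acyl halide, aldehyde, alkyl halide, amide, ester, ether, nitrile, thiol

CH3O–C(=O)–: carbonyl C bonded to C and to –OCH3 → ester (not ketone + ether).
pendant –C≡N: nitrile.
pendant –CH2SH → thiol.
pendant –CHO: carbonyl C bonded to C and H → aldehyde.
pendant –C(=O)X: carbonyl C bonded to C and halogen → acyl halide.
pendant –C(=O)X: carbonyl C bonded to C and halogen → acyl halide.
pendant –NHC(=O)CH3: N bonded to a carbonyl → amide (not amine).
pendant –OCH3: C–O–C with sp³ C, no adjacent C=O → ether.
halogen on an sp³ carbon → alkyl halide.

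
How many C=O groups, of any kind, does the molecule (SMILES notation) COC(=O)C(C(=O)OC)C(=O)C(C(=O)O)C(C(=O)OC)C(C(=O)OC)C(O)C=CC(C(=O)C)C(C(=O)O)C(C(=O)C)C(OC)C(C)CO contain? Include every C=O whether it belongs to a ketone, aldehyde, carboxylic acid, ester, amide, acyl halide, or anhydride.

9

CH3OOC: ester, 1 C=O (running total 1).
CH(COOCH3): ester, 1 C=O (running total 2).
CO: ketone, 1 C=O (running total 3).
CH(COOH): carboxylic acid, 1 C=O (running total 4).
CH(COOCH3): ester, 1 C=O (running total 5).
CH(COOCH3): ester, 1 C=O (running total 6).
CH(COCH3): ketone, 1 C=O (running total 7).
CH(COOH): carboxylic acid, 1 C=O (running total 8).
CH(COCH3): ketone, 1 C=O (running total 9).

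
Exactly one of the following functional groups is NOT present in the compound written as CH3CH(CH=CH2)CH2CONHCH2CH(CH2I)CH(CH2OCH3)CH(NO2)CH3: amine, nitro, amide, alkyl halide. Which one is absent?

amine

alkyl halide: present (CH(CH2I) — pendant –CH2X: halogen on sp³ carbon → alkyl halide).
nitro: present (CH(NO2) — –NO2 on an sp³ carbon → nitro (the N=O is not a carbonyl)).
amide: present (CH2CONHCH2 — –C(=O)–N– linkage → amide (the N is not an amine)).
amine: absent. In CH2CONHCH2, the nitrogen is bonded directly to a carbonyl carbon, making it part of an amide, not a free amine.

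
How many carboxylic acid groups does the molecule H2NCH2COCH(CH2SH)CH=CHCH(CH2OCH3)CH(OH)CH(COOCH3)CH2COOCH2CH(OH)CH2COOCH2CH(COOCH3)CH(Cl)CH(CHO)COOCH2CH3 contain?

–NH2 on an sp³ carbon with no adjacent C=O → amine.
–C(=O)– with carbon on both sides → ketone.
pendant –CH2SH → thiol.
C=C double bond → alkene.
pendant –CH2OCH3: C–O–C linkage → ether.
–OH on an sp³ carbon → alcohol (secondary).
pendant –COOCH3: carbonyl C bonded to C and –OCH3 → ester.
–C(=O)–O–C with C on the carbonyl side → ester.
–OH on an sp³ carbon → alcohol (secondary).
–C(=O)–O–C with C on the carbonyl side → ester.
pendant –COOCH3: carbonyl C bonded to C and –OCH3 → ester.
halogen on an sp³ carbon → alkyl halide.
pendant –CHO: carbonyl C bonded to C and H → aldehyde.
–C(=O)OCH2CH3: carbonyl C bonded to C and to –OEt → ester.
No segment is a carboxylic acid: CH(OH) is alcohol, not carboxylic acid; CH(COOCH3) is ester, not carboxylic acid; CH2COOCH2 is ester, not carboxylic acid. → 0.

0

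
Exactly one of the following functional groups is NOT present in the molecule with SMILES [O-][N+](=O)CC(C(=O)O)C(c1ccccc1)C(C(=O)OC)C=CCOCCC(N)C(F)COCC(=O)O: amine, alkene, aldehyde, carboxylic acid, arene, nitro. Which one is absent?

aldehyde

arene: present (CH(C6H5) — pendant –C6H5: benzene ring → arene).
carboxylic acid: present (CH(COOH) — pendant –COOH: carbonyl C bonded to C and –OH → carboxylic acid).
alkene: present (CH=CH — C=C double bond → alkene).
nitro: present (O2NCH2 — –NO2 on carbon → nitro group).
amine: present (CH(NH2) — –NH2 on an sp³ carbon with no adjacent C=O → amine).
aldehyde: absent. In each of CH(COOH) and COOH, the carbonyl carbon bears –OH, not –H, so it is a carboxylic acid.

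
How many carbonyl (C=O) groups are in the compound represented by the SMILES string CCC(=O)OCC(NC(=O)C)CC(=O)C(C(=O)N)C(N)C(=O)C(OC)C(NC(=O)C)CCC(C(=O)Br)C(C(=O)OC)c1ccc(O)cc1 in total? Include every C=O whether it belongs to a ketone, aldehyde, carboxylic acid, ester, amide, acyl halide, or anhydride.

CH2COOCH2: ester, 1 C=O (running total 1).
CH(NHCOCH3): amide, 1 C=O (running total 2).
CO: ketone, 1 C=O (running total 3).
CH(CONH2): amide, 1 C=O (running total 4).
CO: ketone, 1 C=O (running total 5).
CH(NHCOCH3): amide, 1 C=O (running total 6).
CH(COBr): acyl halide, 1 C=O (running total 7).
CH(COOCH3): ester, 1 C=O (running total 8).

8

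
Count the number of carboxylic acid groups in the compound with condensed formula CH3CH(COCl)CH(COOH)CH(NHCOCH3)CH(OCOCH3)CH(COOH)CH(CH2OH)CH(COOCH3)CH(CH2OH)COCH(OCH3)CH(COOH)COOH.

4

Taking each segment in turn:
  CH(COCl): pendant –C(=O)X: carbonyl C bonded to C and halogen → acyl halide.
  CH(COOH): pendant –COOH: carbonyl C bonded to C and –OH → carboxylic acid.
  CH(NHCOCH3): pendant –NHC(=O)CH3: N bonded to a carbonyl → amide (not amine).
  CH(OCOCH3): pendant –OC(=O)CH3: an acyloxy group → ester.
  CH(COOH): pendant –COOH: carbonyl C bonded to C and –OH → carboxylic acid.
  CH(CH2OH): pendant –CH2OH on an sp³ backbone C → alcohol.
  CH(COOCH3): pendant –COOCH3: carbonyl C bonded to C and –OCH3 → ester.
  CH(CH2OH): pendant –CH2OH on an sp³ backbone C → alcohol.
  CO: –C(=O)– with carbon on both sides → ketone.
  CH(OCH3): pendant –OCH3: C–O–C with sp³ C, no adjacent C=O → ether.
  CH(COOH): pendant –COOH: carbonyl C bonded to C and –OH → carboxylic acid.
  COOH: –COOH: carbonyl C bonded to –OH and C → carboxylic acid (the –OH is not a separate alcohol).
Carboxylic acid appears at: CH(COOH), CH(COOH), CH(COOH), COOH → 4.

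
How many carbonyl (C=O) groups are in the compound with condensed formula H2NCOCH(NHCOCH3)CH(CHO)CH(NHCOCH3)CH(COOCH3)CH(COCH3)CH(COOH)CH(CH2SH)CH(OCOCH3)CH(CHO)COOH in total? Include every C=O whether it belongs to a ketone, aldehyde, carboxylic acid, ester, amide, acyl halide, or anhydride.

H2NCO: amide, 1 C=O (running total 1).
CH(NHCOCH3): amide, 1 C=O (running total 2).
CH(CHO): aldehyde, 1 C=O (running total 3).
CH(NHCOCH3): amide, 1 C=O (running total 4).
CH(COOCH3): ester, 1 C=O (running total 5).
CH(COCH3): ketone, 1 C=O (running total 6).
CH(COOH): carboxylic acid, 1 C=O (running total 7).
CH(OCOCH3): ester, 1 C=O (running total 8).
CH(CHO): aldehyde, 1 C=O (running total 9).
COOH: carboxylic acid, 1 C=O (running total 10).

10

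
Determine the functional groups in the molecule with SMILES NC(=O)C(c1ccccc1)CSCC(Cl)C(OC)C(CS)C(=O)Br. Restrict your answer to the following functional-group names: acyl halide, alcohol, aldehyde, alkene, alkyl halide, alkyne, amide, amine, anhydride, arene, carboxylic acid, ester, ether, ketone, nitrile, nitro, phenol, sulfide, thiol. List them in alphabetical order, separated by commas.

Working along the chain:
  H2NCO: –C(=O)NH2: carbonyl C bonded to C and to N → amide (the N is not a separate amine).
  CH(C6H5): pendant –C6H5: benzene ring → arene.
  CH2SCH2: C–S–C linkage → sulfide (thioether).
  CH(Cl): halogen on an sp³ carbon → alkyl halide.
  CH(OCH3): pendant –OCH3: C–O–C with sp³ C, no adjacent C=O → ether.
  CH(CH2SH): pendant –CH2SH → thiol.
  COBr: –C(=O)Br: carbonyl C bonded to C and to a halogen → acyl halide (not alkyl halide).

acyl halide, alkyl halide, amide, arene, ether, sulfide, thiol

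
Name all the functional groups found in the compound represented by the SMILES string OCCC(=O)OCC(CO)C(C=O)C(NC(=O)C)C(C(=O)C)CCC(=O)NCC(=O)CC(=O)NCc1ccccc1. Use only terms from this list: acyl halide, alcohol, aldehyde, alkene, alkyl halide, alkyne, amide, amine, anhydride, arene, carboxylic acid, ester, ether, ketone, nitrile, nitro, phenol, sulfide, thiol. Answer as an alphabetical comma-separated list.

alcohol, aldehyde, amide, arene, ester, ketone

Reading the structure from left to right:
  HOCH2: HO– on an sp³ carbon → alcohol.
  CH2COOCH2: –C(=O)–O–C with C on the carbonyl side → ester.
  CH(CH2OH): pendant –CH2OH on an sp³ backbone C → alcohol.
  CH(CHO): pendant –CHO: carbonyl C bonded to C and H → aldehyde.
  CH(NHCOCH3): pendant –NHC(=O)CH3: N bonded to a carbonyl → amide (not amine).
  CH(COCH3): pendant –COCH3: carbonyl C bonded to two carbons → ketone.
  CH2CONHCH2: –C(=O)–N– linkage → amide (the N is not an amine).
  CO: –C(=O)– with carbon on both sides → ketone.
  CH2CONHCH2: –C(=O)–N– linkage → amide (the N is not an amine).
  C6H5: –C6H5 phenyl ring → arene.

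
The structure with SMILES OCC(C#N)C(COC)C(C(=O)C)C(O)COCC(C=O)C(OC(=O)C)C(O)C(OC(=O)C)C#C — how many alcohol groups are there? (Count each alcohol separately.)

3

Reading the structure from left to right:
  HOCH2: HO– on an sp³ carbon → alcohol.
  CH(CN): pendant –C≡N: nitrile.
  CH(CH2OCH3): pendant –CH2OCH3: C–O–C linkage → ether.
  CH(COCH3): pendant –COCH3: carbonyl C bonded to two carbons → ketone.
  CH(OH): –OH on an sp³ carbon → alcohol (secondary).
  CH2OCH2: C–O–C with sp³ carbons on both sides and no adjacent C=O → ether.
  CH(CHO): pendant –CHO: carbonyl C bonded to C and H → aldehyde.
  CH(OCOCH3): pendant –OC(=O)CH3: an acyloxy group → ester.
  CH(OH): –OH on an sp³ carbon → alcohol (secondary).
  CH(OCOCH3): pendant –OC(=O)CH3: an acyloxy group → ester.
  C≡CH: C≡C triple bond → alkyne.
Alcohol appears at: HOCH2, CH(OH), CH(OH) → 3.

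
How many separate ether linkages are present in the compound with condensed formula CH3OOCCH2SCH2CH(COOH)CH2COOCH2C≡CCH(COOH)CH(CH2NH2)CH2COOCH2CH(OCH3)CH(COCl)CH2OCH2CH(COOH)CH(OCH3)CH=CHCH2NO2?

3

Reading the structure from left to right:
  CH3OOC: CH3O–C(=O)–: carbonyl C bonded to C and to –OCH3 → ester (not ketone + ether).
  CH2SCH2: C–S–C linkage → sulfide (thioether).
  CH(COOH): pendant –COOH: carbonyl C bonded to C and –OH → carboxylic acid.
  CH2COOCH2: –C(=O)–O–C with C on the carbonyl side → ester.
  C≡C: C≡C triple bond → alkyne.
  CH(COOH): pendant –COOH: carbonyl C bonded to C and –OH → carboxylic acid.
  CH(CH2NH2): pendant –CH2NH2: N on sp³ C, no adjacent C=O → amine.
  CH2COOCH2: –C(=O)–O–C with C on the carbonyl side → ester.
  CH(OCH3): pendant –OCH3: C–O–C with sp³ C, no adjacent C=O → ether.
  CH(COCl): pendant –C(=O)X: carbonyl C bonded to C and halogen → acyl halide.
  CH2OCH2: C–O–C with sp³ carbons on both sides and no adjacent C=O → ether.
  CH(COOH): pendant –COOH: carbonyl C bonded to C and –OH → carboxylic acid.
  CH(OCH3): pendant –OCH3: C–O–C with sp³ C, no adjacent C=O → ether.
  CH=CH: C=C double bond → alkene.
  CH2NO2: –NO2 on carbon → nitro group.
Ether appears at: CH(OCH3), CH2OCH2, CH(OCH3) → 3.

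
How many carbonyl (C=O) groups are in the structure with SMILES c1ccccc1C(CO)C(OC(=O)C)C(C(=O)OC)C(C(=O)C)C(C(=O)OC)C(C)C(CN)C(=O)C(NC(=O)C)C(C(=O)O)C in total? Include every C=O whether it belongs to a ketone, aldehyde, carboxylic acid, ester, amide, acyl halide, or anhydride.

CH(OCOCH3): ester, 1 C=O (running total 1).
CH(COOCH3): ester, 1 C=O (running total 2).
CH(COCH3): ketone, 1 C=O (running total 3).
CH(COOCH3): ester, 1 C=O (running total 4).
CO: ketone, 1 C=O (running total 5).
CH(NHCOCH3): amide, 1 C=O (running total 6).
CH(COOH): carboxylic acid, 1 C=O (running total 7).

7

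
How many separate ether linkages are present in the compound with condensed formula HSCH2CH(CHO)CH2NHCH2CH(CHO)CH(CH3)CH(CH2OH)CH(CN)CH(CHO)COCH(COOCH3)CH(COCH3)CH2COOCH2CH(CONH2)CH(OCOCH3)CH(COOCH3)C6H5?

0

Reading the structure from left to right:
  HSCH2: –SH on an sp³ carbon → thiol.
  CH(CHO): pendant –CHO: carbonyl C bonded to C and H → aldehyde.
  CH2NHCH2: C–N–C with sp³ carbons and no adjacent C=O → amine (secondary).
  CH(CHO): pendant –CHO: carbonyl C bonded to C and H → aldehyde.
  CH(CH2OH): pendant –CH2OH on an sp³ backbone C → alcohol.
  CH(CN): pendant –C≡N: nitrile.
  CH(CHO): pendant –CHO: carbonyl C bonded to C and H → aldehyde.
  CO: –C(=O)– with carbon on both sides → ketone.
  CH(COOCH3): pendant –COOCH3: carbonyl C bonded to C and –OCH3 → ester.
  CH(COCH3): pendant –COCH3: carbonyl C bonded to two carbons → ketone.
  CH2COOCH2: –C(=O)–O–C with C on the carbonyl side → ester.
  CH(CONH2): pendant –CONH2: carbonyl C bonded to C and N → amide.
  CH(OCOCH3): pendant –OC(=O)CH3: an acyloxy group → ester.
  CH(COOCH3): pendant –COOCH3: carbonyl C bonded to C and –OCH3 → ester.
  C6H5: –C6H5 phenyl ring → arene.
No segment is a ether: CH(CH2OH) is alcohol, not ether; CH(COOCH3) is ester, not ether; CH2COOCH2 is ester, not ether. → 0.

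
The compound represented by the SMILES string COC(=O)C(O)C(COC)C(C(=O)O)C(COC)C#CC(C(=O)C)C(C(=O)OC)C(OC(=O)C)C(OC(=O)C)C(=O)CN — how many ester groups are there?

4

Reading the structure from left to right:
  CH3OOC: CH3O–C(=O)–: carbonyl C bonded to C and to –OCH3 → ester (not ketone + ether).
  CH(OH): –OH on an sp³ carbon → alcohol (secondary).
  CH(CH2OCH3): pendant –CH2OCH3: C–O–C linkage → ether.
  CH(COOH): pendant –COOH: carbonyl C bonded to C and –OH → carboxylic acid.
  CH(CH2OCH3): pendant –CH2OCH3: C–O–C linkage → ether.
  C≡C: C≡C triple bond → alkyne.
  CH(COCH3): pendant –COCH3: carbonyl C bonded to two carbons → ketone.
  CH(COOCH3): pendant –COOCH3: carbonyl C bonded to C and –OCH3 → ester.
  CH(OCOCH3): pendant –OC(=O)CH3: an acyloxy group → ester.
  CH(OCOCH3): pendant –OC(=O)CH3: an acyloxy group → ester.
  CO: –C(=O)– with carbon on both sides → ketone.
  CH2NH2: –NH2 on an sp³ carbon with no adjacent C=O → amine.
Ester appears at: CH3OOC, CH(COOCH3), CH(OCOCH3), CH(OCOCH3) → 4.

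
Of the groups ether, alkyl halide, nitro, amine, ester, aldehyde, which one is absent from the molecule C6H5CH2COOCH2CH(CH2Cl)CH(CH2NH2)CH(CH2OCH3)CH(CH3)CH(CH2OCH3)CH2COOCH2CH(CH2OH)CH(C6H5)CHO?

nitro

amine: present (CH(CH2NH2) — pendant –CH2NH2: N on sp³ C, no adjacent C=O → amine).
ester: present (CH2COOCH2 — –C(=O)–O–C with C on the carbonyl side → ester).
aldehyde: present (CHO — terminal –CHO: carbonyl C bonded to H and C → aldehyde).
alkyl halide: present (CH(CH2Cl) — pendant –CH2X: halogen on sp³ carbon → alkyl halide).
ether: present (CH(CH2OCH3) — pendant –CH2OCH3: C–O–C linkage → ether).
nitro: no segment matches this pattern.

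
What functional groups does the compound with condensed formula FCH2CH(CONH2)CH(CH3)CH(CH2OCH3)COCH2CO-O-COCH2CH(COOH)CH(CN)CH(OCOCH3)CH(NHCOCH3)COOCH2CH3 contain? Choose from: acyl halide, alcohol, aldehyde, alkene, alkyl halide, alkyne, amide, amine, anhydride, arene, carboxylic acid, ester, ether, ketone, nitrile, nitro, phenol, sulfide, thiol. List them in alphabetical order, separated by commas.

alkyl halide, amide, anhydride, carboxylic acid, ester, ether, ketone, nitrile

halogen on an sp³ carbon → alkyl halide.
pendant –CONH2: carbonyl C bonded to C and N → amide.
pendant –CH2OCH3: C–O–C linkage → ether.
–C(=O)– with carbon on both sides → ketone.
two acyl groups sharing one oxygen, –C(=O)–O–C(=O)– → anhydride.
pendant –COOH: carbonyl C bonded to C and –OH → carboxylic acid.
pendant –C≡N: nitrile.
pendant –OC(=O)CH3: an acyloxy group → ester.
pendant –NHC(=O)CH3: N bonded to a carbonyl → amide (not amine).
–C(=O)OCH2CH3: carbonyl C bonded to C and to –OEt → ester.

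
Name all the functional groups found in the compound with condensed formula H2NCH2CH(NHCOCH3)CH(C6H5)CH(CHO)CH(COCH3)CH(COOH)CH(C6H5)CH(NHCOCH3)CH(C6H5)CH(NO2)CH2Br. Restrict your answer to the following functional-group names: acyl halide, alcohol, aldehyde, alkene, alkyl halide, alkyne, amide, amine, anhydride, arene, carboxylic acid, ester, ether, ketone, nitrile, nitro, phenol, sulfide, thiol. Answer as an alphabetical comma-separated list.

Taking each segment in turn:
  H2NCH2: –NH2 on an sp³ carbon with no adjacent C=O → amine.
  CH(NHCOCH3): pendant –NHC(=O)CH3: N bonded to a carbonyl → amide (not amine).
  CH(C6H5): pendant –C6H5: benzene ring → arene.
  CH(CHO): pendant –CHO: carbonyl C bonded to C and H → aldehyde.
  CH(COCH3): pendant –COCH3: carbonyl C bonded to two carbons → ketone.
  CH(COOH): pendant –COOH: carbonyl C bonded to C and –OH → carboxylic acid.
  CH(C6H5): pendant –C6H5: benzene ring → arene.
  CH(NHCOCH3): pendant –NHC(=O)CH3: N bonded to a carbonyl → amide (not amine).
  CH(C6H5): pendant –C6H5: benzene ring → arene.
  CH(NO2): –NO2 on an sp³ carbon → nitro (the N=O is not a carbonyl).
  CH2Br: halogen on an sp³ carbon → alkyl halide.

aldehyde, alkyl halide, amide, amine, arene, carboxylic acid, ketone, nitro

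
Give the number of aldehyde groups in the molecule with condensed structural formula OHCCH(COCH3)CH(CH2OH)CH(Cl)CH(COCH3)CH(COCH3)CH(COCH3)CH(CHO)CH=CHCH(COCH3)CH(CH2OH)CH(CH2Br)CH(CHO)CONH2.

Working along the chain:
  OHC: terminal –CHO: carbonyl C bonded to H and C → aldehyde.
  CH(COCH3): pendant –COCH3: carbonyl C bonded to two carbons → ketone.
  CH(CH2OH): pendant –CH2OH on an sp³ backbone C → alcohol.
  CH(Cl): halogen on an sp³ carbon → alkyl halide.
  CH(COCH3): pendant –COCH3: carbonyl C bonded to two carbons → ketone.
  CH(COCH3): pendant –COCH3: carbonyl C bonded to two carbons → ketone.
  CH(COCH3): pendant –COCH3: carbonyl C bonded to two carbons → ketone.
  CH(CHO): pendant –CHO: carbonyl C bonded to C and H → aldehyde.
  CH=CH: C=C double bond → alkene.
  CH(COCH3): pendant –COCH3: carbonyl C bonded to two carbons → ketone.
  CH(CH2OH): pendant –CH2OH on an sp³ backbone C → alcohol.
  CH(CH2Br): pendant –CH2X: halogen on sp³ carbon → alkyl halide.
  CH(CHO): pendant –CHO: carbonyl C bonded to C and H → aldehyde.
  CONH2: –C(=O)NH2: carbonyl C bonded to C and to N → amide (the N is not a separate amine).
Aldehyde appears at: OHC, CH(CHO), CH(CHO) → 3.

3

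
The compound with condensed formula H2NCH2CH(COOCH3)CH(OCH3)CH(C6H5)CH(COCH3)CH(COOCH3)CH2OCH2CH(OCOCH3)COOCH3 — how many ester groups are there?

Working along the chain:
  H2NCH2: –NH2 on an sp³ carbon with no adjacent C=O → amine.
  CH(COOCH3): pendant –COOCH3: carbonyl C bonded to C and –OCH3 → ester.
  CH(OCH3): pendant –OCH3: C–O–C with sp³ C, no adjacent C=O → ether.
  CH(C6H5): pendant –C6H5: benzene ring → arene.
  CH(COCH3): pendant –COCH3: carbonyl C bonded to two carbons → ketone.
  CH(COOCH3): pendant –COOCH3: carbonyl C bonded to C and –OCH3 → ester.
  CH2OCH2: C–O–C with sp³ carbons on both sides and no adjacent C=O → ether.
  CH(OCOCH3): pendant –OC(=O)CH3: an acyloxy group → ester.
  COOCH3: –C(=O)OCH3: carbonyl C bonded to C and to –OCH3 → ester (not ketone + ether).
Ester appears at: CH(COOCH3), CH(COOCH3), CH(OCOCH3), COOCH3 → 4.

4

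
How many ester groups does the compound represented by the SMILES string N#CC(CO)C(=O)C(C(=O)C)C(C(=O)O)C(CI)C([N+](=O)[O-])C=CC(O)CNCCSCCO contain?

0

Working along the chain:
  N≡C: N≡C–: carbon triple-bonded to nitrogen → nitrile.
  CH(CH2OH): pendant –CH2OH on an sp³ backbone C → alcohol.
  CO: –C(=O)– with carbon on both sides → ketone.
  CH(COCH3): pendant –COCH3: carbonyl C bonded to two carbons → ketone.
  CH(COOH): pendant –COOH: carbonyl C bonded to C and –OH → carboxylic acid.
  CH(CH2I): pendant –CH2X: halogen on sp³ carbon → alkyl halide.
  CH(NO2): –NO2 on an sp³ carbon → nitro (the N=O is not a carbonyl).
  CH=CH: C=C double bond → alkene.
  CH(OH): –OH on an sp³ carbon → alcohol (secondary).
  CH2NHCH2: C–N–C with sp³ carbons and no adjacent C=O → amine (secondary).
  CH2SCH2: C–S–C linkage → sulfide (thioether).
  CH2OH: –OH on an sp³ carbon → alcohol.
No segment is a ester: CO is ketone, not ester; CH(COCH3) is ketone, not ester; CH(COOH) is carboxylic acid, not ester. → 0.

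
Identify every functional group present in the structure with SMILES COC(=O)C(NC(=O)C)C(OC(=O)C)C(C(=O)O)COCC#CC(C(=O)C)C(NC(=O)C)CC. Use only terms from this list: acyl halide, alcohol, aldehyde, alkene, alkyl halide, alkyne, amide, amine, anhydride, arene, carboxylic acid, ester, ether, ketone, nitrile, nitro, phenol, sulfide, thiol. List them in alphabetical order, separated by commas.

CH3O–C(=O)–: carbonyl C bonded to C and to –OCH3 → ester (not ketone + ether).
pendant –NHC(=O)CH3: N bonded to a carbonyl → amide (not amine).
pendant –OC(=O)CH3: an acyloxy group → ester.
pendant –COOH: carbonyl C bonded to C and –OH → carboxylic acid.
C–O–C with sp³ carbons on both sides and no adjacent C=O → ether.
C≡C triple bond → alkyne.
pendant –COCH3: carbonyl C bonded to two carbons → ketone.
pendant –NHC(=O)CH3: N bonded to a carbonyl → amide (not amine).

alkyne, amide, carboxylic acid, ester, ether, ketone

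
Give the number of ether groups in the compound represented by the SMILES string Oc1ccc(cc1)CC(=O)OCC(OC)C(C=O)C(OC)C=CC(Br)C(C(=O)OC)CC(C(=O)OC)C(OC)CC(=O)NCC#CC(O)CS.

–OH attached directly to an aromatic ring → phenol (not alcohol); the ring itself is an arene.
–C(=O)–O–C with C on the carbonyl side → ester.
pendant –OCH3: C–O–C with sp³ C, no adjacent C=O → ether.
pendant –CHO: carbonyl C bonded to C and H → aldehyde.
pendant –OCH3: C–O–C with sp³ C, no adjacent C=O → ether.
C=C double bond → alkene.
halogen on an sp³ carbon → alkyl halide.
pendant –COOCH3: carbonyl C bonded to C and –OCH3 → ester.
pendant –COOCH3: carbonyl C bonded to C and –OCH3 → ester.
pendant –OCH3: C–O–C with sp³ C, no adjacent C=O → ether.
–C(=O)–N– linkage → amide (the N is not an amine).
C≡C triple bond → alkyne.
–OH on an sp³ carbon → alcohol (secondary).
–SH on an sp³ carbon → thiol.
Ether appears at: CH(OCH3), CH(OCH3), CH(OCH3) → 3.

3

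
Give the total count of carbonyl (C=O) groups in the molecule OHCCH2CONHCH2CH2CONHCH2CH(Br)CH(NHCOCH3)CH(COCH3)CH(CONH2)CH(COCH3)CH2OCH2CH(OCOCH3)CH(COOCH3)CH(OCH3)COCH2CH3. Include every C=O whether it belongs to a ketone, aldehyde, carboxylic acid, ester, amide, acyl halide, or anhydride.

OHC: aldehyde, 1 C=O (running total 1).
CH2CONHCH2: amide, 1 C=O (running total 2).
CH2CONHCH2: amide, 1 C=O (running total 3).
CH(NHCOCH3): amide, 1 C=O (running total 4).
CH(COCH3): ketone, 1 C=O (running total 5).
CH(CONH2): amide, 1 C=O (running total 6).
CH(COCH3): ketone, 1 C=O (running total 7).
CH(OCOCH3): ester, 1 C=O (running total 8).
CH(COOCH3): ester, 1 C=O (running total 9).
CO: ketone, 1 C=O (running total 10).

10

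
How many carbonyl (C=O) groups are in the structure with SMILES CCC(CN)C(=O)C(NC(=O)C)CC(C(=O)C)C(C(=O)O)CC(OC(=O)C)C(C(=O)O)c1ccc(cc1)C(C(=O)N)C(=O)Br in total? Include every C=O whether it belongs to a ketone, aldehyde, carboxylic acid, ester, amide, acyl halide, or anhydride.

CO: ketone, 1 C=O (running total 1).
CH(NHCOCH3): amide, 1 C=O (running total 2).
CH(COCH3): ketone, 1 C=O (running total 3).
CH(COOH): carboxylic acid, 1 C=O (running total 4).
CH(OCOCH3): ester, 1 C=O (running total 5).
CH(COOH): carboxylic acid, 1 C=O (running total 6).
CH(CONH2): amide, 1 C=O (running total 7).
COBr: acyl halide, 1 C=O (running total 8).

8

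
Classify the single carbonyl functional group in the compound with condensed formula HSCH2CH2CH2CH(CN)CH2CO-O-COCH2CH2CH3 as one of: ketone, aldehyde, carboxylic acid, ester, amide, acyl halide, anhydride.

The carbonyl is in the CH2CO-O-COCH2 segment: two acyl groups sharing one oxygen, –C(=O)–O–C(=O)– → anhydride.

anhydride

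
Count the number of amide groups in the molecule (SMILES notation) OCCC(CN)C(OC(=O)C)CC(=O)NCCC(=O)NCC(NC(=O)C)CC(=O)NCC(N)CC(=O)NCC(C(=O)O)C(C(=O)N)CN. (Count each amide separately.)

Taking each segment in turn:
  HOCH2: HO– on an sp³ carbon → alcohol.
  CH(CH2NH2): pendant –CH2NH2: N on sp³ C, no adjacent C=O → amine.
  CH(OCOCH3): pendant –OC(=O)CH3: an acyloxy group → ester.
  CH2CONHCH2: –C(=O)–N– linkage → amide (the N is not an amine).
  CH2CONHCH2: –C(=O)–N– linkage → amide (the N is not an amine).
  CH(NHCOCH3): pendant –NHC(=O)CH3: N bonded to a carbonyl → amide (not amine).
  CH2CONHCH2: –C(=O)–N– linkage → amide (the N is not an amine).
  CH(NH2): –NH2 on an sp³ carbon with no adjacent C=O → amine.
  CH2CONHCH2: –C(=O)–N– linkage → amide (the N is not an amine).
  CH(COOH): pendant –COOH: carbonyl C bonded to C and –OH → carboxylic acid.
  CH(CONH2): pendant –CONH2: carbonyl C bonded to C and N → amide.
  CH2NH2: –NH2 on an sp³ carbon with no adjacent C=O → amine.
Amide appears at: CH2CONHCH2, CH2CONHCH2, CH(NHCOCH3), CH2CONHCH2, CH2CONHCH2, CH(CONH2) → 6.

6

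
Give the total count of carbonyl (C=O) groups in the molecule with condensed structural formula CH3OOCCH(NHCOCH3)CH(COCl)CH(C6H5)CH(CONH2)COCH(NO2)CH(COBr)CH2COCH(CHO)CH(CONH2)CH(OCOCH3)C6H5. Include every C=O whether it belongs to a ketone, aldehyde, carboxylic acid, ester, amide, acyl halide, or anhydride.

10

CH3OOC: ester, 1 C=O (running total 1).
CH(NHCOCH3): amide, 1 C=O (running total 2).
CH(COCl): acyl halide, 1 C=O (running total 3).
CH(CONH2): amide, 1 C=O (running total 4).
CO: ketone, 1 C=O (running total 5).
CH(COBr): acyl halide, 1 C=O (running total 6).
CO: ketone, 1 C=O (running total 7).
CH(CHO): aldehyde, 1 C=O (running total 8).
CH(CONH2): amide, 1 C=O (running total 9).
CH(OCOCH3): ester, 1 C=O (running total 10).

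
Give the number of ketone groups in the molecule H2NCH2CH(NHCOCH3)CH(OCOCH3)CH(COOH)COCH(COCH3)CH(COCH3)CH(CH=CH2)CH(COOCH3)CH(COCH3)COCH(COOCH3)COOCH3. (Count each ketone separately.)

Taking each segment in turn:
  H2NCH2: –NH2 on an sp³ carbon with no adjacent C=O → amine.
  CH(NHCOCH3): pendant –NHC(=O)CH3: N bonded to a carbonyl → amide (not amine).
  CH(OCOCH3): pendant –OC(=O)CH3: an acyloxy group → ester.
  CH(COOH): pendant –COOH: carbonyl C bonded to C and –OH → carboxylic acid.
  CO: –C(=O)– with carbon on both sides → ketone.
  CH(COCH3): pendant –COCH3: carbonyl C bonded to two carbons → ketone.
  CH(COCH3): pendant –COCH3: carbonyl C bonded to two carbons → ketone.
  CH(CH=CH2): pendant –CH=CH2: C=C double bond → alkene.
  CH(COOCH3): pendant –COOCH3: carbonyl C bonded to C and –OCH3 → ester.
  CH(COCH3): pendant –COCH3: carbonyl C bonded to two carbons → ketone.
  CO: –C(=O)– with carbon on both sides → ketone.
  CH(COOCH3): pendant –COOCH3: carbonyl C bonded to C and –OCH3 → ester.
  COOCH3: –C(=O)OCH3: carbonyl C bonded to C and to –OCH3 → ester (not ketone + ether).
Ketone appears at: CO, CH(COCH3), CH(COCH3), CH(COCH3), CO → 5.

5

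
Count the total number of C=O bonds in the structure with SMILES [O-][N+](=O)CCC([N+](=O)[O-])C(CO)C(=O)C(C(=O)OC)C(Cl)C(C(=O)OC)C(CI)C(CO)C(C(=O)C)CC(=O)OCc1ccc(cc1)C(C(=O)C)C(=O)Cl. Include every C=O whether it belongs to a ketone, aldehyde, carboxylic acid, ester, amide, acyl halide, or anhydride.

CO: ketone, 1 C=O (running total 1).
CH(COOCH3): ester, 1 C=O (running total 2).
CH(COOCH3): ester, 1 C=O (running total 3).
CH(COCH3): ketone, 1 C=O (running total 4).
CH2COOCH2: ester, 1 C=O (running total 5).
CH(COCH3): ketone, 1 C=O (running total 6).
COCl: acyl halide, 1 C=O (running total 7).

7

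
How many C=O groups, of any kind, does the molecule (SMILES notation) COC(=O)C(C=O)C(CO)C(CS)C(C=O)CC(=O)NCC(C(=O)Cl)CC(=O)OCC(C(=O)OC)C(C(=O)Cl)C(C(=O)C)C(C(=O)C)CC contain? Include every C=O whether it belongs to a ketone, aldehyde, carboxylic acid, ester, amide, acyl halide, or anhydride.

CH3OOC: ester, 1 C=O (running total 1).
CH(CHO): aldehyde, 1 C=O (running total 2).
CH(CHO): aldehyde, 1 C=O (running total 3).
CH2CONHCH2: amide, 1 C=O (running total 4).
CH(COCl): acyl halide, 1 C=O (running total 5).
CH2COOCH2: ester, 1 C=O (running total 6).
CH(COOCH3): ester, 1 C=O (running total 7).
CH(COCl): acyl halide, 1 C=O (running total 8).
CH(COCH3): ketone, 1 C=O (running total 9).
CH(COCH3): ketone, 1 C=O (running total 10).

10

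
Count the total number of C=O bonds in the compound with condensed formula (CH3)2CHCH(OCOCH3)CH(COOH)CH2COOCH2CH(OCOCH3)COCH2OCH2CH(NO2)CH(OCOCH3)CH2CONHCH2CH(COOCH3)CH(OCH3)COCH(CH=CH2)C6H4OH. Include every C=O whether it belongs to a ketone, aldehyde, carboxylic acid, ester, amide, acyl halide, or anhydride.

9

CH(OCOCH3): ester, 1 C=O (running total 1).
CH(COOH): carboxylic acid, 1 C=O (running total 2).
CH2COOCH2: ester, 1 C=O (running total 3).
CH(OCOCH3): ester, 1 C=O (running total 4).
CO: ketone, 1 C=O (running total 5).
CH(OCOCH3): ester, 1 C=O (running total 6).
CH2CONHCH2: amide, 1 C=O (running total 7).
CH(COOCH3): ester, 1 C=O (running total 8).
CO: ketone, 1 C=O (running total 9).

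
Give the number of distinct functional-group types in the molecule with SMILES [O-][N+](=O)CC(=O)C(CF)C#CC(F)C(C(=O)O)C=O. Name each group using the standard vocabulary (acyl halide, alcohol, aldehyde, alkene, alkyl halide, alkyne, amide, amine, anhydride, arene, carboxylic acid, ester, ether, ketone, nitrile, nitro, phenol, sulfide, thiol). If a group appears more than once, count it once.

6

–NO2 on carbon → nitro group.
–C(=O)– with carbon on both sides → ketone.
pendant –CH2X: halogen on sp³ carbon → alkyl halide.
C≡C triple bond → alkyne.
halogen on an sp³ carbon → alkyl halide.
pendant –COOH: carbonyl C bonded to C and –OH → carboxylic acid.
terminal –CHO: carbonyl C bonded to H and C → aldehyde.
Distinct types present: aldehyde, alkyl halide, alkyne, carboxylic acid, ketone, nitro.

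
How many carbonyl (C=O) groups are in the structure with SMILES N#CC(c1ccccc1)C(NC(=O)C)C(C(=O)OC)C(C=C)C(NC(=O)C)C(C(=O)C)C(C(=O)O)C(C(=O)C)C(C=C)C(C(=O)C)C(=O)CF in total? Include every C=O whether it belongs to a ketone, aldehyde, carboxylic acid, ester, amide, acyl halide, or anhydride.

CH(NHCOCH3): amide, 1 C=O (running total 1).
CH(COOCH3): ester, 1 C=O (running total 2).
CH(NHCOCH3): amide, 1 C=O (running total 3).
CH(COCH3): ketone, 1 C=O (running total 4).
CH(COOH): carboxylic acid, 1 C=O (running total 5).
CH(COCH3): ketone, 1 C=O (running total 6).
CH(COCH3): ketone, 1 C=O (running total 7).
CO: ketone, 1 C=O (running total 8).

8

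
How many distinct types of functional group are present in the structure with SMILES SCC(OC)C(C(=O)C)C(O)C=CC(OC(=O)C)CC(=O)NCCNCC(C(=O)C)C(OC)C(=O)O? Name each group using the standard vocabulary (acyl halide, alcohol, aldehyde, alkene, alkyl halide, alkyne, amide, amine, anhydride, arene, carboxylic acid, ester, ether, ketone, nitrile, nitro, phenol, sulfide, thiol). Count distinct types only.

9

Taking each segment in turn:
  HSCH2: –SH on an sp³ carbon → thiol.
  CH(OCH3): pendant –OCH3: C–O–C with sp³ C, no adjacent C=O → ether.
  CH(COCH3): pendant –COCH3: carbonyl C bonded to two carbons → ketone.
  CH(OH): –OH on an sp³ carbon → alcohol (secondary).
  CH=CH: C=C double bond → alkene.
  CH(OCOCH3): pendant –OC(=O)CH3: an acyloxy group → ester.
  CH2CONHCH2: –C(=O)–N– linkage → amide (the N is not an amine).
  CH2NHCH2: C–N–C with sp³ carbons and no adjacent C=O → amine (secondary).
  CH(COCH3): pendant –COCH3: carbonyl C bonded to two carbons → ketone.
  CH(OCH3): pendant –OCH3: C–O–C with sp³ C, no adjacent C=O → ether.
  COOH: –COOH: carbonyl C bonded to –OH and C → carboxylic acid (the –OH is not a separate alcohol).
Distinct types present: alcohol, alkene, amide, amine, carboxylic acid, ester, ether, ketone, thiol.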